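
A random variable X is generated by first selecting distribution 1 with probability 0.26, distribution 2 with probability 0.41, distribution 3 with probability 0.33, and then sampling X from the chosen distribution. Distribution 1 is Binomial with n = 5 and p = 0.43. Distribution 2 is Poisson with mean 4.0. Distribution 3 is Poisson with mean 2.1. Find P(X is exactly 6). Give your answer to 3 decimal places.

Conditional on each component, P(X = 6): 1: 0; 2: 0.104196; 3: 0.014587.
By total probability, P(X = 6) = 0.26·0 + 0.41·0.104196 + 0.33·0.014587 = 0.0475339.

0.048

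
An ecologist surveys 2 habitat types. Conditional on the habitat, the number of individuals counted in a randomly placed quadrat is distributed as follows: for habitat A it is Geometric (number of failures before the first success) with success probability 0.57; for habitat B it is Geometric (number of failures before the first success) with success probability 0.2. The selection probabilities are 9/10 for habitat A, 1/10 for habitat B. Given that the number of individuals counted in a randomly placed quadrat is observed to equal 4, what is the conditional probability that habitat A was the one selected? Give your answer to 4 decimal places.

0.6816

Likelihoods P(X=4 | ·): A: 0.0194872; B: 0.08192.
Posterior ∝ prior × likelihood. Numerator for A: 0.9·0.0194872 = 0.0175384.
Normalizing constant: 0.9·0.0194872 + 0.1·0.08192 = 0.0257304.
P(A | observation) = 0.0175384 / 0.0257304 = 0.681622.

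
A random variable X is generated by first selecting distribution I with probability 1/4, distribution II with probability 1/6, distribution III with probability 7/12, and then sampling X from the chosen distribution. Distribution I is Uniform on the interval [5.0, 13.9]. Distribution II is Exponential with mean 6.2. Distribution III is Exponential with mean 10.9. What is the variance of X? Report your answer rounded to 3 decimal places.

80.257

Per component, I: μ=9.45, E[X²]=95.9033; II: μ=6.2, E[X²]=76.88; III: μ=10.9, E[X²]=237.62.
E[X] = 0.25·9.45 + 0.166667·6.2 + 0.583333·10.9 = 9.75417.
E[X²] = 0.25·95.9033 + 0.166667·76.88 + 0.583333·237.62 = 175.401.
Var(X) = E[X²] − (E[X])² = 175.401 − 95.1438 = 80.2571.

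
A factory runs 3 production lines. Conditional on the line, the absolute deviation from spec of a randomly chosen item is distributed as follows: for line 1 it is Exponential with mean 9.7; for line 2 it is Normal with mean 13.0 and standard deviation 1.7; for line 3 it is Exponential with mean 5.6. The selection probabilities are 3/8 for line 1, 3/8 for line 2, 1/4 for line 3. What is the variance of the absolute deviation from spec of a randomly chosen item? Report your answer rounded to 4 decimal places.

Per component, 1: μ=9.7, E[X²]=188.18; 2: μ=13, E[X²]=171.89; 3: μ=5.6, E[X²]=62.72.
E[X] = 0.375·9.7 + 0.375·13 + 0.25·5.6 = 9.9125.
E[X²] = 0.375·188.18 + 0.375·171.89 + 0.25·62.72 = 150.706.
Var(X) = E[X²] − (E[X])² = 150.706 − 98.2577 = 52.4486.

52.4486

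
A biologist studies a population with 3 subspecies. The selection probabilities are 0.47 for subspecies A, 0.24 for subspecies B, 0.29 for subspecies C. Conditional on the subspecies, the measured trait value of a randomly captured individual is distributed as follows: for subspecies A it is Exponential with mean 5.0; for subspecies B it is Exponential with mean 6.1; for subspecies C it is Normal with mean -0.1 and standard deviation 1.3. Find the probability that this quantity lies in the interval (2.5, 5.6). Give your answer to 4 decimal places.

Conditional on each subspecies, P(2.5 < X < 5.6): A: 0.280251; B: 0.264455; C: 0.0227443.
By total probability, P(2.5 < X < 5.6) = 0.47·0.280251 + 0.24·0.264455 + 0.29·0.0227443 = 0.201783.

0.2018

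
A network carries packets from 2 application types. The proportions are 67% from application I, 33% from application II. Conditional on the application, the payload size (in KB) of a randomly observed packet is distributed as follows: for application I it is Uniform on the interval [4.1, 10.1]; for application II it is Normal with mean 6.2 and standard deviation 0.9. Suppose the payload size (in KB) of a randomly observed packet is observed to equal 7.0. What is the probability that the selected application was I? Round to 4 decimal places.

0.5312

Likelihoods f(7.0 | ·): I: 0.166667; II: 0.298603.
Posterior ∝ prior × likelihood. Numerator for I: 0.67·0.166667 = 0.111667.
Normalizing constant: 0.67·0.166667 + 0.33·0.298603 = 0.210206.
P(I | observation) = 0.111667 / 0.210206 = 0.531226.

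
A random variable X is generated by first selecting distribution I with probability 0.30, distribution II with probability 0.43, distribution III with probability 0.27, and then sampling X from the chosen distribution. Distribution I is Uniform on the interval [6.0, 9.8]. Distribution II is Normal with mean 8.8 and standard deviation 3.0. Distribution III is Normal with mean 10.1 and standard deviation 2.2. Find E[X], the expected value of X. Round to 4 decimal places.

Component means — I: 7.9; II: 8.8; III: 10.1.
E[X] = 0.3·7.9 + 0.43·8.8 + 0.27·10.1 = 8.881.

8.8810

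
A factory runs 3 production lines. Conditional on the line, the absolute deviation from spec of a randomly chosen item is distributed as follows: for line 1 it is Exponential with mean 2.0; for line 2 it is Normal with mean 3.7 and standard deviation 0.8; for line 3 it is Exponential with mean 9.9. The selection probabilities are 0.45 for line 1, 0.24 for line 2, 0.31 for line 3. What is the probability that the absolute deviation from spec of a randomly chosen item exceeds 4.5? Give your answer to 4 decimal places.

0.2823

Conditional on each line, P(X > 4.5): 1: 0.105399; 2: 0.158655; 3: 0.634736.
By total probability, P(X > 4.5) = 0.45·0.105399 + 0.24·0.158655 + 0.31·0.634736 = 0.282275.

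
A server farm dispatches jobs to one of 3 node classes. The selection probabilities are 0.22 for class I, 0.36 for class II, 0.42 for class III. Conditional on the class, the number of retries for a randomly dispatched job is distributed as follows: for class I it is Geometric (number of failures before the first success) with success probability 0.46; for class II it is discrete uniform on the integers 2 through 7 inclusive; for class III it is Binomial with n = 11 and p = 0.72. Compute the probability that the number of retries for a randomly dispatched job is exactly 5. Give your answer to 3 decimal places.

Conditional on each class, P(X = 5): I: 0.0211216; II: 0.166667; III: 0.0430777.
By total probability, P(X = 5) = 0.22·0.0211216 + 0.36·0.166667 + 0.42·0.0430777 = 0.0827394.

0.083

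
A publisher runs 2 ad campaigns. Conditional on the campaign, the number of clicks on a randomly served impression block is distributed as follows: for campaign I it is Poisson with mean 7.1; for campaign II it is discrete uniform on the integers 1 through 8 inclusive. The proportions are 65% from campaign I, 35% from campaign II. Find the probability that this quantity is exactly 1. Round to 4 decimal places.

0.0476

Conditional on each campaign, P(X = 1): I: 0.00585824; II: 0.125.
By total probability, P(X = 1) = 0.65·0.00585824 + 0.35·0.125 = 0.0475579.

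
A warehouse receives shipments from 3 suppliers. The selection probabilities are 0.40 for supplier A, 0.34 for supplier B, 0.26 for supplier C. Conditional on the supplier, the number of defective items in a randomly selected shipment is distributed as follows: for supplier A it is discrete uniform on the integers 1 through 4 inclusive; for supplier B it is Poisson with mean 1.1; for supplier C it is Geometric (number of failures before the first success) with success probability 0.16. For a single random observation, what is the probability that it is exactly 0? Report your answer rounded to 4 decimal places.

Conditional on each supplier, P(X = 0): A: 0; B: 0.332871; C: 0.16.
By total probability, P(X = 0) = 0.4·0 + 0.34·0.332871 + 0.26·0.16 = 0.154776.

0.1548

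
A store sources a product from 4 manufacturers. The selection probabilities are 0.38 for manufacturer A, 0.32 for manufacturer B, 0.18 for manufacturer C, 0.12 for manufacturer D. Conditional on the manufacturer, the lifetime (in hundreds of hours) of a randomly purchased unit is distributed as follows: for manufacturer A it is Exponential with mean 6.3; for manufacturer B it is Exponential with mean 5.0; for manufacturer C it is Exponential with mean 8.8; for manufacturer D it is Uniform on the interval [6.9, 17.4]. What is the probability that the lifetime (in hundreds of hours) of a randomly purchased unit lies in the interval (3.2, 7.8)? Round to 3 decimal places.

0.281

Conditional on each manufacturer, P(3.2 < X < 7.8): A: 0.3118; B: 0.317156; C: 0.282992; D: 0.0857143.
By total probability, P(3.2 < X < 7.8) = 0.38·0.3118 + 0.32·0.317156 + 0.18·0.282992 + 0.12·0.0857143 = 0.281198.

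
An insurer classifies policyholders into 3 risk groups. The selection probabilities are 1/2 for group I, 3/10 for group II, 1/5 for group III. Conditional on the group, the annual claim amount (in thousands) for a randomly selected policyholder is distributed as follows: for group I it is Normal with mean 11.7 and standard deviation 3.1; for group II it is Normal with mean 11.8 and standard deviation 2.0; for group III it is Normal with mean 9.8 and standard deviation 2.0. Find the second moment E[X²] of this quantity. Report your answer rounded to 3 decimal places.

136.230

For each component E[X²] = Var + (mean)², giving I: 146.5; II: 143.24; III: 100.04.
Overall E[X²] = 0.5·146.5 + 0.3·143.24 + 0.2·100.04 = 136.23.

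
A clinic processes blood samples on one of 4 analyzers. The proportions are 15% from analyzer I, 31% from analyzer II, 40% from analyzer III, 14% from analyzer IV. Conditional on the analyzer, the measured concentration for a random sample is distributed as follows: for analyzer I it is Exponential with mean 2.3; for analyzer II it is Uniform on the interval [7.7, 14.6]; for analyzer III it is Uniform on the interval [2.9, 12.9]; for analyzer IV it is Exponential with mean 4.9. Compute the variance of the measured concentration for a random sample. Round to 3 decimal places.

Per component, I: μ=2.3, E[X²]=10.58; II: μ=11.15, E[X²]=128.29; III: μ=7.9, E[X²]=70.7433; IV: μ=4.9, E[X²]=48.02.
E[X] = 0.15·2.3 + 0.31·11.15 + 0.4·7.9 + 0.14·4.9 = 7.6475.
E[X²] = 0.15·10.58 + 0.31·128.29 + 0.4·70.7433 + 0.14·48.02 = 76.377.
Var(X) = E[X²] − (E[X])² = 76.377 − 58.4843 = 17.8928.

17.893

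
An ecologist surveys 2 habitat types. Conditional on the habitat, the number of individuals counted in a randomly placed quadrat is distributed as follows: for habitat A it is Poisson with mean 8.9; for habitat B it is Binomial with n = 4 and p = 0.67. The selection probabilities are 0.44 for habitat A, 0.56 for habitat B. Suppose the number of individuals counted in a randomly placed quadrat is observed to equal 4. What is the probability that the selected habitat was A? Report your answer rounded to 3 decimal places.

0.122

Likelihoods P(X=4 | ·): A: 0.0356556; B: 0.201511.
Posterior ∝ prior × likelihood. Numerator for A: 0.44·0.0356556 = 0.0156885.
Normalizing constant: 0.44·0.0356556 + 0.56·0.201511 = 0.128535.
P(A | observation) = 0.0156885 / 0.128535 = 0.122056.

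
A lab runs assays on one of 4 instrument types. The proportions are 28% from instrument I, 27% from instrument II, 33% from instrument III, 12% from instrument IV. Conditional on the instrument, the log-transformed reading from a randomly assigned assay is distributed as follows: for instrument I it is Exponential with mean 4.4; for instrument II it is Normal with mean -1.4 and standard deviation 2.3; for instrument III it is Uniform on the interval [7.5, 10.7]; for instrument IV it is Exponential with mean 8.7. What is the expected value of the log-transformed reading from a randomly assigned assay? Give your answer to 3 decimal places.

Component means — I: 4.4; II: -1.4; III: 9.1; IV: 8.7.
E[X] = 0.28·4.4 + 0.27·-1.4 + 0.33·9.1 + 0.12·8.7 = 4.901.

4.901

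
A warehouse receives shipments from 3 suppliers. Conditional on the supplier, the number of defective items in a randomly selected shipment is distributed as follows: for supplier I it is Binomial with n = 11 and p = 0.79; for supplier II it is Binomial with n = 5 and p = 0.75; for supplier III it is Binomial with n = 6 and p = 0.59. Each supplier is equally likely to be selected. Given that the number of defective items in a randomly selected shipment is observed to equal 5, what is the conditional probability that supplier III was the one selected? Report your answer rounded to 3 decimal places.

0.413

Likelihoods P(X=5 | ·): I: 0.0121925; II: 0.237305; III: 0.175871.
Posterior ∝ prior × likelihood. Numerator for III: 0.333333·0.175871 = 0.0586238.
Normalizing constant: 0.333333·0.0121925 + 0.333333·0.237305 + 0.333333·0.175871 = 0.14179.
P(III | observation) = 0.0586238 / 0.14179 = 0.413456.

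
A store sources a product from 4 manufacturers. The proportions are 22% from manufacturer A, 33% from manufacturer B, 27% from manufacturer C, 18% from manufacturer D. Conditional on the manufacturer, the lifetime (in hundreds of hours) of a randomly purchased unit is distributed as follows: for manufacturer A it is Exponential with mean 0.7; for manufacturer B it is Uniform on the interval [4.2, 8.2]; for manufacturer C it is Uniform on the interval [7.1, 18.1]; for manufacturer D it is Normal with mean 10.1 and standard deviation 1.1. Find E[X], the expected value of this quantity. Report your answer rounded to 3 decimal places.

Component means — A: 0.7; B: 6.2; C: 12.6; D: 10.1.
E[X] = 0.22·0.7 + 0.33·6.2 + 0.27·12.6 + 0.18·10.1 = 7.42.

7.420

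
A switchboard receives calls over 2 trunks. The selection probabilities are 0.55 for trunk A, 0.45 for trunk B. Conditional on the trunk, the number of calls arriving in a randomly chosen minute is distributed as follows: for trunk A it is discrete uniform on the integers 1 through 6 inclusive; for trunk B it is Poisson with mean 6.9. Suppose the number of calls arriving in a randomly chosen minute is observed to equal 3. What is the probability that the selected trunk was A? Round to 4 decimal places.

Likelihoods P(X=3 | ·): A: 0.166667; B: 0.0551778.
Posterior ∝ prior × likelihood. Numerator for A: 0.55·0.166667 = 0.0916667.
Normalizing constant: 0.55·0.166667 + 0.45·0.0551778 = 0.116497.
P(A | observation) = 0.0916667 / 0.116497 = 0.786861.

0.7869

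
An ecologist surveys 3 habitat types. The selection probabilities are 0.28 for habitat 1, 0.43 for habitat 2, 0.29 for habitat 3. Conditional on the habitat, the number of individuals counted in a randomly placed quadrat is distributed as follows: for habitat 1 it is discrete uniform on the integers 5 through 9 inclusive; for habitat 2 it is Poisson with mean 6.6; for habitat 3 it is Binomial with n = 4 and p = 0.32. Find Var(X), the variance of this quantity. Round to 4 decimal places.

Per component, 1: μ=7, E[X²]=51; 2: μ=6.6, E[X²]=50.16; 3: μ=1.28, E[X²]=2.5088.
E[X] = 0.28·7 + 0.43·6.6 + 0.29·1.28 = 5.1692.
E[X²] = 0.28·51 + 0.43·50.16 + 0.29·2.5088 = 36.5764.
Var(X) = E[X²] − (E[X])² = 36.5764 − 26.7206 = 9.85572.

9.8557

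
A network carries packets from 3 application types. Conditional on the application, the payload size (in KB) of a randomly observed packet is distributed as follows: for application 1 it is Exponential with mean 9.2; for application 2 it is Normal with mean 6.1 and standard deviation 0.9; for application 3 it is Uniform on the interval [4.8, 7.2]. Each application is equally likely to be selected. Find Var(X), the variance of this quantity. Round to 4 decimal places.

Per component, 1: μ=9.2, E[X²]=169.28; 2: μ=6.1, E[X²]=38.02; 3: μ=6, E[X²]=36.48.
E[X] = 0.333333·9.2 + 0.333333·6.1 + 0.333333·6 = 7.1.
E[X²] = 0.333333·169.28 + 0.333333·38.02 + 0.333333·36.48 = 81.26.
Var(X) = E[X²] − (E[X])² = 81.26 − 50.41 = 30.85.

30.8500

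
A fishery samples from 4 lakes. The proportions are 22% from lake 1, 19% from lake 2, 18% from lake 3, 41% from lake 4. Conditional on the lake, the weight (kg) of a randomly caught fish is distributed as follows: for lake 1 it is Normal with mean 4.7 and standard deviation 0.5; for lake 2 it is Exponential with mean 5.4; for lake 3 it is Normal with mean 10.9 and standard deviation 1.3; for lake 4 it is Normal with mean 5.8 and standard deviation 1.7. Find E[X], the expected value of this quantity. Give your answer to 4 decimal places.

6.4000

Component means — 1: 4.7; 2: 5.4; 3: 10.9; 4: 5.8.
E[X] = 0.22·4.7 + 0.19·5.4 + 0.18·10.9 + 0.41·5.8 = 6.4.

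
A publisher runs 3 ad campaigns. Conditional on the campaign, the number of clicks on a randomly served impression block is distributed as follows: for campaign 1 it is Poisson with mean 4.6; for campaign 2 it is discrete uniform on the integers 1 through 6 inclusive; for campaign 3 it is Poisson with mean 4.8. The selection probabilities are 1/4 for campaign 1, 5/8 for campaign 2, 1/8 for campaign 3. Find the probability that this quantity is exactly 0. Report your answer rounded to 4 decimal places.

0.0035

Conditional on each campaign, P(X = 0): 1: 0.0100518; 2: 0; 3: 0.00822975.
By total probability, P(X = 0) = 0.25·0.0100518 + 0.625·0 + 0.125·0.00822975 = 0.00354168.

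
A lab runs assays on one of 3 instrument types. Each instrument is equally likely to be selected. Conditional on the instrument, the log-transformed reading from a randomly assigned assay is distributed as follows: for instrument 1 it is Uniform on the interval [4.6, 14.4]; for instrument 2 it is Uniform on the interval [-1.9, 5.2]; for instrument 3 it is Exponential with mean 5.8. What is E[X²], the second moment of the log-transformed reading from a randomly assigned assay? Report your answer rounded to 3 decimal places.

For each component E[X²] = Var + (mean)², giving 1: 98.2533; 2: 6.92333; 3: 67.28.
Overall E[X²] = 0.333333·98.2533 + 0.333333·6.92333 + 0.333333·67.28 = 57.4856.

57.486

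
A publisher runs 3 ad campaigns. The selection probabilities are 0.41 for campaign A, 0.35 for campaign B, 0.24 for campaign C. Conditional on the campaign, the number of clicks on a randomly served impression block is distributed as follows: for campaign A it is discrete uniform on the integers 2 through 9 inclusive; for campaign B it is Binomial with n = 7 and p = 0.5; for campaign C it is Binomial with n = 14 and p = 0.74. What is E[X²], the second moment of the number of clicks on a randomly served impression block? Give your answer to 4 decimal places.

45.8606

For each component E[X²] = Var + (mean)², giving A: 35.5; B: 14; C: 110.023.
Overall E[X²] = 0.41·35.5 + 0.35·14 + 0.24·110.023 = 45.8606.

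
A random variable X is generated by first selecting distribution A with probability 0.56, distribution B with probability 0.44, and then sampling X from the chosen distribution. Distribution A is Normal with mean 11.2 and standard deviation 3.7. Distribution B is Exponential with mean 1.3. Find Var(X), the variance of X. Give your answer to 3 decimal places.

Per component, A: μ=11.2, E[X²]=139.13; B: μ=1.3, E[X²]=3.38.
E[X] = 0.56·11.2 + 0.44·1.3 = 6.844.
E[X²] = 0.56·139.13 + 0.44·3.38 = 79.4.
Var(X) = E[X²] − (E[X])² = 79.4 − 46.8403 = 32.5597.

32.560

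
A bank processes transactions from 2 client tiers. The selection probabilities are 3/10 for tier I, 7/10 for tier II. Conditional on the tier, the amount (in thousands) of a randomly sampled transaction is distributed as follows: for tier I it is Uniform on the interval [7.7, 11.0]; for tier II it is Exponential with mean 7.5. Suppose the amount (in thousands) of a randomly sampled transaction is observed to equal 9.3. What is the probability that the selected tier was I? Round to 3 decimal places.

0.771

Likelihoods f(9.3 | ·): I: 0.30303; II: 0.0385846.
Posterior ∝ prior × likelihood. Numerator for I: 0.3·0.30303 = 0.0909091.
Normalizing constant: 0.3·0.30303 + 0.7·0.0385846 = 0.117918.
P(I | observation) = 0.0909091 / 0.117918 = 0.77095.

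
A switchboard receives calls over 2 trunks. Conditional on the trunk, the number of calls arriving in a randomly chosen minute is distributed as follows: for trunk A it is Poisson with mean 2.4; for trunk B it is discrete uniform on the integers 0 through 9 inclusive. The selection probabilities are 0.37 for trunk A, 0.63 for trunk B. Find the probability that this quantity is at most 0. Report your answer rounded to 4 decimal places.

Conditional on each trunk, P(X ≤ 0): A: 0.090718; B: 0.1.
By total probability, P(X ≤ 0) = 0.37·0.090718 + 0.63·0.1 = 0.0965656.

0.0966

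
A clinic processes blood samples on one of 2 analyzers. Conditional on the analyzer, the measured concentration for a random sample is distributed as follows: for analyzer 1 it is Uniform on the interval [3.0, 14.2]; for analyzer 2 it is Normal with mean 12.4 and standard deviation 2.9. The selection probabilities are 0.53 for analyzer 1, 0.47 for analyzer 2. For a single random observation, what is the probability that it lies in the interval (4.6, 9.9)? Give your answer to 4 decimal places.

Conditional on each analyzer, P(4.6 < X < 9.9): 1: 0.473214; 2: 0.190748.
By total probability, P(4.6 < X < 9.9) = 0.53·0.473214 + 0.47·0.190748 = 0.340455.

0.3405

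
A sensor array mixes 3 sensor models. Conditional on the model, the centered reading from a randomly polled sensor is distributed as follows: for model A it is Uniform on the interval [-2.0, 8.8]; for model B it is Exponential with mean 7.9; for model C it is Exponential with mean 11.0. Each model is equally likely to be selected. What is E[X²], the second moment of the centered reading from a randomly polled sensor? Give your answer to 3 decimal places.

For each component E[X²] = Var + (mean)², giving A: 21.28; B: 124.82; C: 242.
Overall E[X²] = 0.333333·21.28 + 0.333333·124.82 + 0.333333·242 = 129.367.

129.367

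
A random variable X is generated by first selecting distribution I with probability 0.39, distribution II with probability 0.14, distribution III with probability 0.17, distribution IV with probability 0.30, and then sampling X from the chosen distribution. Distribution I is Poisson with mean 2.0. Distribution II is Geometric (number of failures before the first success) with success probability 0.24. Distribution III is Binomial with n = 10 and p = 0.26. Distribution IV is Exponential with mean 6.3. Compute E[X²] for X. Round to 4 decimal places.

30.8814

For each component E[X²] = Var + (mean)², giving I: 6; II: 23.2222; III: 8.684; IV: 79.38.
Overall E[X²] = 0.39·6 + 0.14·23.2222 + 0.17·8.684 + 0.3·79.38 = 30.8814.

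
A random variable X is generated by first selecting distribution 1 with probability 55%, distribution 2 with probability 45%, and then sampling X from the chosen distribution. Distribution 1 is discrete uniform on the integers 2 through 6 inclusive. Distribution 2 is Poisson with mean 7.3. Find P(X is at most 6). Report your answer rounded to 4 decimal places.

Conditional on each component, P(X ≤ 6): 1: 1; 2: 0.406032.
By total probability, P(X ≤ 6) = 0.55·1 + 0.45·0.406032 = 0.732715.

0.7327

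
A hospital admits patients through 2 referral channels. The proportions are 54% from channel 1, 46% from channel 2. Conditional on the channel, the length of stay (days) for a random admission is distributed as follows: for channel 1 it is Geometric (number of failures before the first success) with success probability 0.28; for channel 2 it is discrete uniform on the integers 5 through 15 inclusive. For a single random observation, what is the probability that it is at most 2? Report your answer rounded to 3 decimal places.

Conditional on each channel, P(X ≤ 2): 1: 0.626752; 2: 0.
By total probability, P(X ≤ 2) = 0.54·0.626752 + 0.46·0 = 0.338446.

0.338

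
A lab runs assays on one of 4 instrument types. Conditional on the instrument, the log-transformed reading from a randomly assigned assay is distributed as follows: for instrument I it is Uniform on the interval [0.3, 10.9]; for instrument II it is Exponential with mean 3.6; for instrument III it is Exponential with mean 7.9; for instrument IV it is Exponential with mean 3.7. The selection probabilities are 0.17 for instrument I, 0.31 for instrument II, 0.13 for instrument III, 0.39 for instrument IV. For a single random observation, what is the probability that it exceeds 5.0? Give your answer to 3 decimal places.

Conditional on each instrument, P(X > 5.0): I: 0.556604; II: 0.249352; III: 0.531043; IV: 0.25889.
By total probability, P(X > 5.0) = 0.17·0.556604 + 0.31·0.249352 + 0.13·0.531043 + 0.39·0.25889 = 0.341925.

0.342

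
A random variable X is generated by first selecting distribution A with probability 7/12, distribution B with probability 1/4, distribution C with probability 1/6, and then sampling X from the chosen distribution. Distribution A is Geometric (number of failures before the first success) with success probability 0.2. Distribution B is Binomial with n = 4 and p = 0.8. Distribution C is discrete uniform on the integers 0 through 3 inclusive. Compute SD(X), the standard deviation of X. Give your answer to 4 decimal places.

Per component, A: μ=4, E[X²]=36; B: μ=3.2, E[X²]=10.88; C: μ=1.5, E[X²]=3.5.
E[X] = 0.583333·4 + 0.25·3.2 + 0.166667·1.5 = 3.38333.
E[X²] = 0.583333·36 + 0.25·10.88 + 0.166667·3.5 = 24.3033.
Var(X) = E[X²] − (E[X])² = 24.3033 − 11.4469 = 12.8564.
SD(X) = √12.8564 = 3.58558.

3.5856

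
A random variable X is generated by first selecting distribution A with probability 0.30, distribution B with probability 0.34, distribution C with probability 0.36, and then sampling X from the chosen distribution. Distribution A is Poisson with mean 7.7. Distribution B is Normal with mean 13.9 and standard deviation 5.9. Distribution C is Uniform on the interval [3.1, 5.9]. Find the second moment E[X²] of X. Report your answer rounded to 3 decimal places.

105.149

For each component E[X²] = Var + (mean)², giving A: 66.99; B: 228.02; C: 20.9033.
Overall E[X²] = 0.3·66.99 + 0.34·228.02 + 0.36·20.9033 = 105.149.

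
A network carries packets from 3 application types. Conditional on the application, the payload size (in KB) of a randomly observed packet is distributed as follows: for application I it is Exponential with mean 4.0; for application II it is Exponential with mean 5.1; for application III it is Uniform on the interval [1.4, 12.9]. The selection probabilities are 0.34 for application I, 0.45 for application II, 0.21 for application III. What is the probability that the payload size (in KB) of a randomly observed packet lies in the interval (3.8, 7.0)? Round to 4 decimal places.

Conditional on each application, P(3.8 < X < 7.0): I: 0.212967; II: 0.221228; III: 0.278261.
By total probability, P(3.8 < X < 7.0) = 0.34·0.212967 + 0.45·0.221228 + 0.21·0.278261 = 0.230396.

0.2304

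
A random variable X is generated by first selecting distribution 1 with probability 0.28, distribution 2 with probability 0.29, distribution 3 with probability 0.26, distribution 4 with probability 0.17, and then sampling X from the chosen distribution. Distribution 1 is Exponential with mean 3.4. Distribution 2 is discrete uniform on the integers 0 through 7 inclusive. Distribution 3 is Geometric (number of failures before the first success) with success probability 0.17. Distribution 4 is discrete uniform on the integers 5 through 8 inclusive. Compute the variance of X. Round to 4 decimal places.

Per component, 1: μ=3.4, E[X²]=23.12; 2: μ=3.5, E[X²]=17.5; 3: μ=4.88235, E[X²]=52.5571; 4: μ=6.5, E[X²]=43.5.
E[X] = 0.28·3.4 + 0.29·3.5 + 0.26·4.88235 + 0.17·6.5 = 4.34141.
E[X²] = 0.28·23.12 + 0.29·17.5 + 0.26·52.5571 + 0.17·43.5 = 32.6084.
Var(X) = E[X²] − (E[X])² = 32.6084 − 18.8479 = 13.7606.

13.7606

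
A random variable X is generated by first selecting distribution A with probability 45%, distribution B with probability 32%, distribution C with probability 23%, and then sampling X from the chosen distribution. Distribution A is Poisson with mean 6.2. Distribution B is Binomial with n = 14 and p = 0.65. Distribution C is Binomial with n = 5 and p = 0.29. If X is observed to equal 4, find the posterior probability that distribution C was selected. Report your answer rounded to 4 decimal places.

0.0908

Likelihoods P(X=4 | ·): A: 0.124948; B: 0.0049291; C: 0.0251085.
Posterior ∝ prior × likelihood. Numerator for C: 0.23·0.0251085 = 0.00577495.
Normalizing constant: 0.45·0.124948 + 0.32·0.0049291 + 0.23·0.0251085 = 0.0635789.
P(C | observation) = 0.00577495 / 0.0635789 = 0.0908312.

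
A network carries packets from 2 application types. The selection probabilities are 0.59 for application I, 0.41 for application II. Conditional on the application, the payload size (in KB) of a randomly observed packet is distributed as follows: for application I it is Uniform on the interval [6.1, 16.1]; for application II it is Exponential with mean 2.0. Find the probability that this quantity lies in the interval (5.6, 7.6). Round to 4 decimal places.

0.1043

Conditional on each application, P(5.6 < X < 7.6): I: 0.15; II: 0.0384393.
By total probability, P(5.6 < X < 7.6) = 0.59·0.15 + 0.41·0.0384393 = 0.10426.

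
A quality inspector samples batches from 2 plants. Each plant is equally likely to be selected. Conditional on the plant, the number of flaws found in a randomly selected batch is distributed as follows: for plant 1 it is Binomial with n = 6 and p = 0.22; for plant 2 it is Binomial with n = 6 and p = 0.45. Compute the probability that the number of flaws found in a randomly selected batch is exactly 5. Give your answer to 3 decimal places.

Conditional on each plant, P(X = 5): 1: 0.0024119; 2: 0.0608943.
By total probability, P(X = 5) = 0.5·0.0024119 + 0.5·0.0608943 = 0.0316531.

0.032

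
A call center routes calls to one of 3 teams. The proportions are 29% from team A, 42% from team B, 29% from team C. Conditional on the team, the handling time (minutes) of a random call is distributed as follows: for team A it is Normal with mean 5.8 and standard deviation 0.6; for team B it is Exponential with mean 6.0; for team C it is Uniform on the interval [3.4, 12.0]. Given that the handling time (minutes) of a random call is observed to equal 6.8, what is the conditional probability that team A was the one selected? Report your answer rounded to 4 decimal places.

Likelihoods f(6.8 | ·): A: 0.165795; B: 0.0536597; C: 0.116279.
Posterior ∝ prior × likelihood. Numerator for A: 0.29·0.165795 = 0.0480806.
Normalizing constant: 0.29·0.165795 + 0.42·0.0536597 + 0.29·0.116279 = 0.104339.
P(A | observation) = 0.0480806 / 0.104339 = 0.460813.

0.4608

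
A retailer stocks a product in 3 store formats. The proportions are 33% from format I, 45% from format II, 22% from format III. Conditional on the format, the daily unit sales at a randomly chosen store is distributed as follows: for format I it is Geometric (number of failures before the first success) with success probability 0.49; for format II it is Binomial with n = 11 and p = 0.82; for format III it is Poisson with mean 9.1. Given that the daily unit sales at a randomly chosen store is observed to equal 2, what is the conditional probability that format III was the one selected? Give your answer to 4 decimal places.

Likelihoods P(X=2 | ·): I: 0.127449; II: 7.33572e-06; III: 0.00462352.
Posterior ∝ prior × likelihood. Numerator for III: 0.22·0.00462352 = 0.00101718.
Normalizing constant: 0.33·0.127449 + 0.45·7.33572e-06 + 0.22·0.00462352 = 0.0430786.
P(III | observation) = 0.00101718 / 0.0430786 = 0.023612.

0.0236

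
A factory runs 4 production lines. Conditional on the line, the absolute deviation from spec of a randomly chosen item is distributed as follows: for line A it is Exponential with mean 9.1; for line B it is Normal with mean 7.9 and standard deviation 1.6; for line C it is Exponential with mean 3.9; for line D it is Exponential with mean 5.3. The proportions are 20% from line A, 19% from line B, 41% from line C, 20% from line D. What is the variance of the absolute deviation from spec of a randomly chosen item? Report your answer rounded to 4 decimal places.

33.4161

Per component, A: μ=9.1, E[X²]=165.62; B: μ=7.9, E[X²]=64.97; C: μ=3.9, E[X²]=30.42; D: μ=5.3, E[X²]=56.18.
E[X] = 0.2·9.1 + 0.19·7.9 + 0.41·3.9 + 0.2·5.3 = 5.98.
E[X²] = 0.2·165.62 + 0.19·64.97 + 0.41·30.42 + 0.2·56.18 = 69.1765.
Var(X) = E[X²] − (E[X])² = 69.1765 − 35.7604 = 33.4161.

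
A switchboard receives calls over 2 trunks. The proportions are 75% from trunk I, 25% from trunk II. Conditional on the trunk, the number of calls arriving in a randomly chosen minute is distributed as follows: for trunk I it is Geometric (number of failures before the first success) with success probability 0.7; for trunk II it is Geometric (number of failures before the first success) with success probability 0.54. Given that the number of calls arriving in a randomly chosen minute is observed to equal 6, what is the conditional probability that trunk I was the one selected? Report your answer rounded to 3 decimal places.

0.230

Likelihoods P(X=6 | ·): I: 0.0005103; II: 0.00511612.
Posterior ∝ prior × likelihood. Numerator for I: 0.75·0.0005103 = 0.000382725.
Normalizing constant: 0.75·0.0005103 + 0.25·0.00511612 = 0.00166176.
P(I | observation) = 0.000382725 / 0.00166176 = 0.230314.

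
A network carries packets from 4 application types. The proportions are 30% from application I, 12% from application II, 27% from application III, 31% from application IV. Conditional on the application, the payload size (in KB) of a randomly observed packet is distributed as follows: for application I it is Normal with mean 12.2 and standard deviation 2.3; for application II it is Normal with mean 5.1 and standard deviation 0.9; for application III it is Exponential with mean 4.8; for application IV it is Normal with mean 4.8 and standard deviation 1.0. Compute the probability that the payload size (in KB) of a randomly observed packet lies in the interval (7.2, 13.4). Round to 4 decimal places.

Conditional on each application, P(7.2 < X < 13.4): I: 0.684218; II: 0.00981533; III: 0.161811; IV: 0.00819754.
By total probability, P(7.2 < X < 13.4) = 0.3·0.684218 + 0.12·0.00981533 + 0.27·0.161811 + 0.31·0.00819754 = 0.252674.

0.2527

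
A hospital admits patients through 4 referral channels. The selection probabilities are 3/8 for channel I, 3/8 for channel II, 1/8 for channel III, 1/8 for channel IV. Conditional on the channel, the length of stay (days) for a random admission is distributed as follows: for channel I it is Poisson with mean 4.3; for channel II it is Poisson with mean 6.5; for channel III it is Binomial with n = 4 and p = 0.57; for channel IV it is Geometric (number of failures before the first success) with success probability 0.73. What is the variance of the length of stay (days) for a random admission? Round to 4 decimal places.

8.4851

Per component, I: μ=4.3, E[X²]=22.79; II: μ=6.5, E[X²]=48.75; III: μ=2.28, E[X²]=6.1788; IV: μ=0.369863, E[X²]=0.64346.
E[X] = 0.375·4.3 + 0.375·6.5 + 0.125·2.28 + 0.125·0.369863 = 4.38123.
E[X²] = 0.375·22.79 + 0.375·48.75 + 0.125·6.1788 + 0.125·0.64346 = 27.6803.
Var(X) = E[X²] − (E[X])² = 27.6803 − 19.1952 = 8.48508.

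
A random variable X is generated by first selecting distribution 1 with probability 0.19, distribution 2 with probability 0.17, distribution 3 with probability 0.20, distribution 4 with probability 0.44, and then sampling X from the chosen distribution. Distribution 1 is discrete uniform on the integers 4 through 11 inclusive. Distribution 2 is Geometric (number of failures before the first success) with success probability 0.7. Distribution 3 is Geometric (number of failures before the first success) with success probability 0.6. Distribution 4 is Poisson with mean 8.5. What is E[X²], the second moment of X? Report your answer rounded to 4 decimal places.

For each component E[X²] = Var + (mean)², giving 1: 61.5; 2: 0.795918; 3: 1.55556; 4: 80.75.
Overall E[X²] = 0.19·61.5 + 0.17·0.795918 + 0.2·1.55556 + 0.44·80.75 = 47.6614.

47.6614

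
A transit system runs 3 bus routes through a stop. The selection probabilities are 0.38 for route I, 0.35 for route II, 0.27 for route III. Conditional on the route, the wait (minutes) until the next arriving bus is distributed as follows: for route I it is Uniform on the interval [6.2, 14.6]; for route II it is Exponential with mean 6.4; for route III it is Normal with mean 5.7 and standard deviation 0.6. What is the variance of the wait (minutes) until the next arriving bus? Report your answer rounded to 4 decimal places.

Per component, I: μ=10.4, E[X²]=114.04; II: μ=6.4, E[X²]=81.92; III: μ=5.7, E[X²]=32.85.
E[X] = 0.38·10.4 + 0.35·6.4 + 0.27·5.7 = 7.731.
E[X²] = 0.38·114.04 + 0.35·81.92 + 0.27·32.85 = 80.8767.
Var(X) = E[X²] − (E[X])² = 80.8767 − 59.7684 = 21.1083.

21.1083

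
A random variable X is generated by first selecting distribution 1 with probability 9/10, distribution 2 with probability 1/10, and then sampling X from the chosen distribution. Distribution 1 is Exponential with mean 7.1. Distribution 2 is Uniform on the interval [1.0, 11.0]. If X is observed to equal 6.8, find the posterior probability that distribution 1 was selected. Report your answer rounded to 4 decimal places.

Likelihoods f(6.8 | ·): 1: 0.0540502; 2: 0.1.
Posterior ∝ prior × likelihood. Numerator for 1: 0.9·0.0540502 = 0.0486452.
Normalizing constant: 0.9·0.0540502 + 0.1·0.1 = 0.0586452.
P(1 | observation) = 0.0486452 / 0.0586452 = 0.829483.

0.8295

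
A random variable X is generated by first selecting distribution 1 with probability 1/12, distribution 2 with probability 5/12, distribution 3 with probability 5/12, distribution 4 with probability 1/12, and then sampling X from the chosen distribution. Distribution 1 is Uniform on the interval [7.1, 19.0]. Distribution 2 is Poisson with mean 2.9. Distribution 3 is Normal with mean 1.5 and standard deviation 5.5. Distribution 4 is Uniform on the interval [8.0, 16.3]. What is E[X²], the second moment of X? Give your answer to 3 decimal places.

For each component E[X²] = Var + (mean)², giving 1: 182.103; 2: 11.31; 3: 32.5; 4: 153.363.
Overall E[X²] = 0.0833333·182.103 + 0.416667·11.31 + 0.416667·32.5 + 0.0833333·153.363 = 46.2097.

46.210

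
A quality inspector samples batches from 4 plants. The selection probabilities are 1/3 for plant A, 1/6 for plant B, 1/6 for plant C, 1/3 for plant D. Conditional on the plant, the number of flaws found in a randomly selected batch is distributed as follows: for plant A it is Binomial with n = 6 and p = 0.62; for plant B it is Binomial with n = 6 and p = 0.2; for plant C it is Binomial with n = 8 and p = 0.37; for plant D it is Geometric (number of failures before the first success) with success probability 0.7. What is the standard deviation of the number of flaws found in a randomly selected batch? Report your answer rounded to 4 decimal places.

1.7916

Per component, A: μ=3.72, E[X²]=15.252; B: μ=1.2, E[X²]=2.4; C: μ=2.96, E[X²]=10.6264; D: μ=0.428571, E[X²]=0.795918.
E[X] = 0.333333·3.72 + 0.166667·1.2 + 0.166667·2.96 + 0.333333·0.428571 = 2.07619.
E[X²] = 0.333333·15.252 + 0.166667·2.4 + 0.166667·10.6264 + 0.333333·0.795918 = 7.52037.
Var(X) = E[X²] − (E[X])² = 7.52037 − 4.31057 = 3.20981.
SD(X) = √3.20981 = 1.79159.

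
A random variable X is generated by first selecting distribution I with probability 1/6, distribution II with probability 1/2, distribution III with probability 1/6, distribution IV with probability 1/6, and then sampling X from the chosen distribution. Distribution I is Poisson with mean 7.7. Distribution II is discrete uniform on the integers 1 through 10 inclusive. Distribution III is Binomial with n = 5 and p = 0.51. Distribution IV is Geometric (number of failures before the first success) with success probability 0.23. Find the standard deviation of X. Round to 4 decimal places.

3.2921

Per component, I: μ=7.7, E[X²]=66.99; II: μ=5.5, E[X²]=38.5; III: μ=2.55, E[X²]=7.752; IV: μ=3.34783, E[X²]=25.7637.
E[X] = 0.166667·7.7 + 0.5·5.5 + 0.166667·2.55 + 0.166667·3.34783 = 5.0163.
E[X²] = 0.166667·66.99 + 0.5·38.5 + 0.166667·7.752 + 0.166667·25.7637 = 36.001.
Var(X) = E[X²] − (E[X])² = 36.001 − 25.1633 = 10.8376.
SD(X) = √10.8376 = 3.29206.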